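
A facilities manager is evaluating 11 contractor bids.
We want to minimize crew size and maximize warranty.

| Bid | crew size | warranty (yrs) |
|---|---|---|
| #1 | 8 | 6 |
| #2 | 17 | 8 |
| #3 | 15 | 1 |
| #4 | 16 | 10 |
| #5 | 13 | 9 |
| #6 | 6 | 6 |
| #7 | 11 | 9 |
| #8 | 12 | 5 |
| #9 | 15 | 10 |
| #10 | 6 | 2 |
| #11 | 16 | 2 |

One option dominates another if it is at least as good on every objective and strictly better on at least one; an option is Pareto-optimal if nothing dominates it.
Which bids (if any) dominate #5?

#7: crew size 11≤13, warranty 9≥9 — dominates #5.
Others (#1, #2, #3, #4, #6, #8, #9, #10, #11) are each worse than #5 on at least one objective.

#7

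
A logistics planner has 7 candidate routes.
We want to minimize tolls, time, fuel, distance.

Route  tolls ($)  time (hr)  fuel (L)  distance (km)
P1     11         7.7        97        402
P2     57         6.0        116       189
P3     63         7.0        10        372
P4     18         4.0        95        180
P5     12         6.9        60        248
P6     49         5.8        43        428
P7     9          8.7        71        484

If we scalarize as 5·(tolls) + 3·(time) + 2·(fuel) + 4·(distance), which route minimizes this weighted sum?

P4

P1: 5·11 + 3·7.7 + 2·97 + 4·402 = 1880.1
P2: 5·57 + 3·6.0 + 2·116 + 4·189 = 1291.0
P3: 5·63 + 3·7.0 + 2·10 + 4·372 = 1844.0
P4: 5·18 + 3·4.0 + 2·95 + 4·180 = 1012.0
P5: 5·12 + 3·6.9 + 2·60 + 4·248 = 1192.7
P6: 5·49 + 3·5.8 + 2·43 + 4·428 = 2060.4
P7: 5·9 + 3·8.7 + 2·71 + 4·484 = 2149.1
Lowest: P4 at 1012.0.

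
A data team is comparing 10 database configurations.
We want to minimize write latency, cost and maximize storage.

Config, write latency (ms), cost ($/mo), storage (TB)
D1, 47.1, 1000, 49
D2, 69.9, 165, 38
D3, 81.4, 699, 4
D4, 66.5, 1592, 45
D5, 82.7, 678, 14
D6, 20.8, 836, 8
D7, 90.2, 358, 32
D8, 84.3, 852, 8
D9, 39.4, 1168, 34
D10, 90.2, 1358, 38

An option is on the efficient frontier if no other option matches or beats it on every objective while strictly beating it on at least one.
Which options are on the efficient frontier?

D1, D2, D6, D9

D1: not dominated (best storage).
D2: not dominated (best cost).
D3: dominated by D2 (write latency 69.9≤81.4, cost 165≤699, storage 38≥4).
D4: dominated by D1 (write latency 47.1≤66.5, cost 1000≤1592, storage 49≥45).
D5: dominated by D2 (write latency 69.9≤82.7, cost 165≤678, storage 38≥14).
D6: not dominated (best write latency).
D7: dominated by D2 (write latency 69.9≤90.2, cost 165≤358, storage 38≥32).
D8: dominated by D2 (write latency 69.9≤84.3, cost 165≤852, storage 38≥8).
D9: not dominated.
D10: dominated by D1 (write latency 47.1≤90.2, cost 1000≤1358, storage 49≥38).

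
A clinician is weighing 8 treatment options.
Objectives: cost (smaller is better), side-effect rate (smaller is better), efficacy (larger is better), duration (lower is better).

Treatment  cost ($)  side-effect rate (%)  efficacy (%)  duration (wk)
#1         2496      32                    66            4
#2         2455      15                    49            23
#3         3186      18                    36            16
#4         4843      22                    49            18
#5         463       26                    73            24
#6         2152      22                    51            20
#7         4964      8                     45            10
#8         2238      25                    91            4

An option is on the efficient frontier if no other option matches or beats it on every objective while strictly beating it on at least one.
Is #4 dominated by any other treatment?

No

#1: worse on side-effect rate (32 vs 22).
#2: worse on duration (23 vs 18).
#3: worse on efficacy (36 vs 49).
#5: worse on side-effect rate (26 vs 22).
#6: worse on duration (20 vs 18).
#7: worse on cost (4964 vs 4843).
#8: worse on side-effect rate (25 vs 22).
No option is at least as good as #4 on every objective and strictly better on one.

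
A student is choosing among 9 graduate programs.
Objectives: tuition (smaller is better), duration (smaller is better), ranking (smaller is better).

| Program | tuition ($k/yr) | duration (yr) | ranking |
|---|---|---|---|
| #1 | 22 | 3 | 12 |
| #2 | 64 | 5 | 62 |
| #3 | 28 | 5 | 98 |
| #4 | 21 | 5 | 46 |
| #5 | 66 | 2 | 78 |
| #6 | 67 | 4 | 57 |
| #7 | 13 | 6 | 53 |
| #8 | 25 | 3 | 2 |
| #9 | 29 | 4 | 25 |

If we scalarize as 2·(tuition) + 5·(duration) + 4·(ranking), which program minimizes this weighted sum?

#1: 2·22 + 5·3 + 4·12 = 107
#2: 2·64 + 5·5 + 4·62 = 401
#3: 2·28 + 5·5 + 4·98 = 473
#4: 2·21 + 5·5 + 4·46 = 251
#5: 2·66 + 5·2 + 4·78 = 454
#6: 2·67 + 5·4 + 4·57 = 382
#7: 2·13 + 5·6 + 4·53 = 268
#8: 2·25 + 5·3 + 4·2 = 73
#9: 2·29 + 5·4 + 4·25 = 178
Lowest: #8 at 73.

#8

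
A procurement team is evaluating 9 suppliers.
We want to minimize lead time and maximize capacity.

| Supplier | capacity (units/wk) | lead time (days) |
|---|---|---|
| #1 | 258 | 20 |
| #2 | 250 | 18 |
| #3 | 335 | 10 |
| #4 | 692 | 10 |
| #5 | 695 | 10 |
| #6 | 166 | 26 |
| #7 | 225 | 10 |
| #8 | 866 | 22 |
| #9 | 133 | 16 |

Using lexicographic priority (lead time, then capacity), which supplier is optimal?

First minimize lead time: best is 10, kept {#3, #4, #5, #7}.
Then maximize capacity: best is 695, kept {#5}.

#5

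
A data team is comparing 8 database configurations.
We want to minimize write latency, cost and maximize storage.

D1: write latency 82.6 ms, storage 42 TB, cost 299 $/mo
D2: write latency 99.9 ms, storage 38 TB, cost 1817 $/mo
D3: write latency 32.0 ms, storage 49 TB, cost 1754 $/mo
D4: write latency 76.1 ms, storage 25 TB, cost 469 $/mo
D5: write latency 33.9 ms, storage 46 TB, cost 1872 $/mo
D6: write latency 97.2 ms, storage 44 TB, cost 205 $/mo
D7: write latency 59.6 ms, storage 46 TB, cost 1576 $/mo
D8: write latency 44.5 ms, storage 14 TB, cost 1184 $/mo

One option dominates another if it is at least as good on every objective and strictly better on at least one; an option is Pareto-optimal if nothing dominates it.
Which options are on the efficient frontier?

D1, D3, D4, D6, D7, D8

D1: not dominated.
D2: dominated by D1 (write latency 82.6≤99.9, storage 42≥38, cost 299≤1817).
D3: not dominated (best write latency).
D4: not dominated.
D5: dominated by D3 (write latency 32.0≤33.9, storage 49≥46, cost 1754≤1872).
D6: not dominated (best cost).
D7: not dominated.
D8: not dominated.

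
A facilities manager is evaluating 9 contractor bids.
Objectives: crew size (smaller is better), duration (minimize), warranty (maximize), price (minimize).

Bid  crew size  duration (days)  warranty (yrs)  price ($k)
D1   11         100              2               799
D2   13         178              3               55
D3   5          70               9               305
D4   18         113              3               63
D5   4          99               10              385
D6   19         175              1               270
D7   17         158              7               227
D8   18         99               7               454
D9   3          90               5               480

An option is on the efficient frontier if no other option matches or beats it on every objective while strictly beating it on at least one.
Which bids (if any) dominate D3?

D1: worse on crew size (11 vs 5).
D2: worse on crew size (13 vs 5).
D4: worse on crew size (18 vs 5).
D5: worse on duration (99 vs 70).
D6: worse on crew size (19 vs 5).
D7: worse on crew size (17 vs 5).
D8: worse on crew size (18 vs 5).
D9: worse on duration (90 vs 70).
No option dominates D3.

none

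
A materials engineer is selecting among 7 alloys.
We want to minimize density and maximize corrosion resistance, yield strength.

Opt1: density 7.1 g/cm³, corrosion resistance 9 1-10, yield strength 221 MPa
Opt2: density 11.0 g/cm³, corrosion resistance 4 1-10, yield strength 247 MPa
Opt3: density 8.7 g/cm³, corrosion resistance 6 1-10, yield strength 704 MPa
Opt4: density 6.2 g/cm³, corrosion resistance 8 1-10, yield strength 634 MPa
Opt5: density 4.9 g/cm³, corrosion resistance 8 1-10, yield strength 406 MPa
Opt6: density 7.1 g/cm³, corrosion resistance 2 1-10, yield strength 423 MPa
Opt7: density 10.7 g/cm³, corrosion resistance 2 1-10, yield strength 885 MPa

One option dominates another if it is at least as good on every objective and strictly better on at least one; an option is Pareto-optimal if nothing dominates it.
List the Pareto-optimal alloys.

Opt1: not dominated (best corrosion resistance).
Opt2: dominated by Opt3 (density 8.7≤11.0, corrosion resistance 6≥4, yield strength 704≥247).
Opt3: not dominated.
Opt4: not dominated.
Opt5: not dominated (best density).
Opt6: dominated by Opt4 (density 6.2≤7.1, corrosion resistance 8≥2, yield strength 634≥423).
Opt7: not dominated (best yield strength).

Opt1, Opt3, Opt4, Opt5, Opt7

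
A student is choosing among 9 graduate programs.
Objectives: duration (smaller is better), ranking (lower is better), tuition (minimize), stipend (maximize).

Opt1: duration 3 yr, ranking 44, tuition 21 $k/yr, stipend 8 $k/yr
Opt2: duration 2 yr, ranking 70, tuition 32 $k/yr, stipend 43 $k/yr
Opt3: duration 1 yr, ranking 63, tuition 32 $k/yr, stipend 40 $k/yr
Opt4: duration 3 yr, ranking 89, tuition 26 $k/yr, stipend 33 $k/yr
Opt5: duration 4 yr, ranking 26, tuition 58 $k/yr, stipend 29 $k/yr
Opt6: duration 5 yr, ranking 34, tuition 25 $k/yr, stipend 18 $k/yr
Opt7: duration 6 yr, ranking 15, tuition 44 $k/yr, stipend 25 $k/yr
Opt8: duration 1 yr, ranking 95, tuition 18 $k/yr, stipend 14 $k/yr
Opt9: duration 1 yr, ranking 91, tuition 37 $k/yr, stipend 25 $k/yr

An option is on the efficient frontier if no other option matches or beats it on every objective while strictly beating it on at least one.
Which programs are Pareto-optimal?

Opt1, Opt2, Opt3, Opt4, Opt5, Opt6, Opt7, Opt8

Opt1: not dominated.
Opt2: not dominated (best stipend).
Opt3: not dominated.
Opt4: not dominated.
Opt5: not dominated.
Opt6: not dominated.
Opt7: not dominated (best ranking).
Opt8: not dominated (best tuition).
Opt9: dominated by Opt3 (duration 1≤1, ranking 63≤91, tuition 32≤37, stipend 40≥25).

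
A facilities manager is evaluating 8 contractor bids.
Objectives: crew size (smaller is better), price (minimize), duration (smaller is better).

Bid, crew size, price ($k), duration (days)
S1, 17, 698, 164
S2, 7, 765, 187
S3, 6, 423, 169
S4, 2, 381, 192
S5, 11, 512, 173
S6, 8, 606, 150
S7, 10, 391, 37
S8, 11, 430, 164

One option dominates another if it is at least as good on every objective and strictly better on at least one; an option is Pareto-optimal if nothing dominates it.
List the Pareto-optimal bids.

S3, S4, S6, S7

S1: dominated by S6 (crew size 8≤17, price 606≤698, duration 150≤164).
S2: dominated by S3 (crew size 6≤7, price 423≤765, duration 169≤187).
S3: not dominated.
S4: not dominated (best crew size).
S5: dominated by S3 (crew size 6≤11, price 423≤512, duration 169≤173).
S6: not dominated.
S7: not dominated (best duration).
S8: dominated by S7 (crew size 10≤11, price 391≤430, duration 37≤164).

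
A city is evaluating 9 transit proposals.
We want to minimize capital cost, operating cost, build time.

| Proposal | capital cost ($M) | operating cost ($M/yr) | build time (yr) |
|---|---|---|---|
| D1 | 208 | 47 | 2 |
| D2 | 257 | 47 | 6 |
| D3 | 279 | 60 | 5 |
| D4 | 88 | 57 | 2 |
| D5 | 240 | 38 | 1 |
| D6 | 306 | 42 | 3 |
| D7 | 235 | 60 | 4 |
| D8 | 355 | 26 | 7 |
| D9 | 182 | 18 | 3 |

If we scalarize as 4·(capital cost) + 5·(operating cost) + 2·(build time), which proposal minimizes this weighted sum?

D1: 4·208 + 5·47 + 2·2 = 1071
D2: 4·257 + 5·47 + 2·6 = 1275
D3: 4·279 + 5·60 + 2·5 = 1426
D4: 4·88 + 5·57 + 2·2 = 641
D5: 4·240 + 5·38 + 2·1 = 1152
D6: 4·306 + 5·42 + 2·3 = 1440
D7: 4·235 + 5·60 + 2·4 = 1248
D8: 4·355 + 5·26 + 2·7 = 1564
D9: 4·182 + 5·18 + 2·3 = 824
Lowest: D4 at 641.

D4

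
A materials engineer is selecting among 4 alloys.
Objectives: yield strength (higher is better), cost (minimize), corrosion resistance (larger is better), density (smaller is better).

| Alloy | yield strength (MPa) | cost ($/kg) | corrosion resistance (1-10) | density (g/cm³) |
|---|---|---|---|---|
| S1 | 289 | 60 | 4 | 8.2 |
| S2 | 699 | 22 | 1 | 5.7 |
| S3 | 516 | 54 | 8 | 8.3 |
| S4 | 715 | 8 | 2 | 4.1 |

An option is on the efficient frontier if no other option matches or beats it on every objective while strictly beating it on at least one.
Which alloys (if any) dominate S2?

S4

S4: yield strength 715≥699, cost 8≤22, corrosion resistance 2≥1, density 4.1≤5.7 — dominates S2.
Others (S1, S3) are each worse than S2 on at least one objective.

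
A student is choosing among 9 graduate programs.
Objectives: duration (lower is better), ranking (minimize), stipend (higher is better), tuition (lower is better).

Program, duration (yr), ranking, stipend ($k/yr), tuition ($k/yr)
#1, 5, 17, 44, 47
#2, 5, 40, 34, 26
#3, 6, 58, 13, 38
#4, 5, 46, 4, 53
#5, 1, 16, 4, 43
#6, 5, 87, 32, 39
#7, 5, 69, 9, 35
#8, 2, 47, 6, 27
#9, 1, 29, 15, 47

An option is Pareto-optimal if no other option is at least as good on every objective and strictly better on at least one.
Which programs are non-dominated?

#1, #2, #5, #8, #9

#1: not dominated (best stipend).
#2: not dominated (best tuition).
#3: dominated by #2 (duration 5≤6, ranking 40≤58, stipend 34≥13, tuition 26≤38).
#4: dominated by #1 (duration 5≤5, ranking 17≤46, stipend 44≥4, tuition 47≤53).
#5: not dominated (best ranking).
#6: dominated by #2 (duration 5≤5, ranking 40≤87, stipend 34≥32, tuition 26≤39).
#7: dominated by #2 (duration 5≤5, ranking 40≤69, stipend 34≥9, tuition 26≤35).
#8: not dominated.
#9: not dominated.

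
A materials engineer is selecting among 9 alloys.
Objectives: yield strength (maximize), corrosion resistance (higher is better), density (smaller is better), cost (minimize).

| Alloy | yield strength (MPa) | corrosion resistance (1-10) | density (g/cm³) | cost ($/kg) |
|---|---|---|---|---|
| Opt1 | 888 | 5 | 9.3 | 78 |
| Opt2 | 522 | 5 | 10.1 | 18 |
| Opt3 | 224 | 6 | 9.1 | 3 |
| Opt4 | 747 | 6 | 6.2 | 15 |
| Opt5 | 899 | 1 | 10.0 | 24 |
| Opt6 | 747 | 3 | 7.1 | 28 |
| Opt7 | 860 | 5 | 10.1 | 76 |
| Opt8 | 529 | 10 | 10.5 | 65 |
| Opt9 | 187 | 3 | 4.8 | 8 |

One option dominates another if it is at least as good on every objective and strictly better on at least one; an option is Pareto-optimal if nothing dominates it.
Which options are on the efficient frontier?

Opt1: not dominated.
Opt2: dominated by Opt4 (yield strength 747≥522, corrosion resistance 6≥5, density 6.2≤10.1, cost 15≤18).
Opt3: not dominated (best cost).
Opt4: not dominated.
Opt5: not dominated (best yield strength).
Opt6: dominated by Opt4 (yield strength 747≥747, corrosion resistance 6≥3, density 6.2≤7.1, cost 15≤28).
Opt7: not dominated.
Opt8: not dominated (best corrosion resistance).
Opt9: not dominated (best density).

Opt1, Opt3, Opt4, Opt5, Opt7, Opt8, Opt9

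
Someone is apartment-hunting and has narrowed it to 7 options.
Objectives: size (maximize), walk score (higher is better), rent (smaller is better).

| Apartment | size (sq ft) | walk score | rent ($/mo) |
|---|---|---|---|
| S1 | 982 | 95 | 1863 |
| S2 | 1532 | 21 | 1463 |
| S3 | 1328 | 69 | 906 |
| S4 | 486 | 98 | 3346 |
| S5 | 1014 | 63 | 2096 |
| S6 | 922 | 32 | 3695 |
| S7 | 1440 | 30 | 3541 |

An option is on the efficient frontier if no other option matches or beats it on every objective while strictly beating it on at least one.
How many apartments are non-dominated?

5

S1: not dominated.
S2: not dominated (best size).
S3: not dominated (best rent).
S4: not dominated (best walk score).
S5: dominated by S3 (size 1328≥1014, walk score 69≥63, rent 906≤2096).
S6: dominated by S1 (size 982≥922, walk score 95≥32, rent 1863≤3695).
S7: not dominated.
Pareto-optimal: S1, S2, S3, S4, S7 → 5.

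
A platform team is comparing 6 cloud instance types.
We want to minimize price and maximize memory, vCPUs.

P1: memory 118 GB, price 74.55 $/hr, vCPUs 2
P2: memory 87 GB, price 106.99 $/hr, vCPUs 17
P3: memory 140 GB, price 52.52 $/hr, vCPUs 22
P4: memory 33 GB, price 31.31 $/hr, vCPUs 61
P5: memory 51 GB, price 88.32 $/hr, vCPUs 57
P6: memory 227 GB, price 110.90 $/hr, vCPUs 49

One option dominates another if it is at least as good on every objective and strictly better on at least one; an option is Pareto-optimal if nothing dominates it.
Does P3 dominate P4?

P3 vs P4: P3 is worse on price (52.52 vs 31.31), so it does not dominate P4.

No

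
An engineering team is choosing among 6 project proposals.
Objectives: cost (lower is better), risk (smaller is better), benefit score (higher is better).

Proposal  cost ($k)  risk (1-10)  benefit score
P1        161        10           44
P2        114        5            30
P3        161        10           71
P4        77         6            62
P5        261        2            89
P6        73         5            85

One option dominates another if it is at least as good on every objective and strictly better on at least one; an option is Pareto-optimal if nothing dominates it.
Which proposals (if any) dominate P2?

P6: cost 73≤114, risk 5≤5, benefit score 85≥30 — dominates P2.
Others (P1, P3, P4, P5) are each worse than P2 on at least one objective.

P6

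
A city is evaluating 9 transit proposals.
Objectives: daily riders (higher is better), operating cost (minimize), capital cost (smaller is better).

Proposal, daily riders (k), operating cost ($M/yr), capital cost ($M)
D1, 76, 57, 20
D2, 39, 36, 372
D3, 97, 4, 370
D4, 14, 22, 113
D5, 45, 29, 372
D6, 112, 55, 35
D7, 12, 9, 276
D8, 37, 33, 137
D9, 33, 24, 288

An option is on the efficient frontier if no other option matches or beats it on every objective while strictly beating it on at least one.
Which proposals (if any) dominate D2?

D3, D5

D3: daily riders 97≥39, operating cost 4≤36, capital cost 370≤372 — dominates D2.
D5: daily riders 45≥39, operating cost 29≤36, capital cost 372≤372 — dominates D2.
Others (D1, D4, D6, D7, D8, D9) are each worse than D2 on at least one objective.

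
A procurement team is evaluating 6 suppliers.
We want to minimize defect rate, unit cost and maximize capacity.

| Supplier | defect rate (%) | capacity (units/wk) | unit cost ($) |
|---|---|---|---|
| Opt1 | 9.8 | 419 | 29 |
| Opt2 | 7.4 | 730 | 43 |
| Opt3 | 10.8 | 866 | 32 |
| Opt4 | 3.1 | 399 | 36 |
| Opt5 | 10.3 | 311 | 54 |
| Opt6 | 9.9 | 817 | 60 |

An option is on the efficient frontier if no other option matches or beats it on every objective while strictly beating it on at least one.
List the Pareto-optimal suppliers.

Opt1, Opt2, Opt3, Opt4, Opt6

Opt1: not dominated (best unit cost).
Opt2: not dominated.
Opt3: not dominated (best capacity).
Opt4: not dominated (best defect rate).
Opt5: dominated by Opt1 (defect rate 9.8≤10.3, capacity 419≥311, unit cost 29≤54).
Opt6: not dominated.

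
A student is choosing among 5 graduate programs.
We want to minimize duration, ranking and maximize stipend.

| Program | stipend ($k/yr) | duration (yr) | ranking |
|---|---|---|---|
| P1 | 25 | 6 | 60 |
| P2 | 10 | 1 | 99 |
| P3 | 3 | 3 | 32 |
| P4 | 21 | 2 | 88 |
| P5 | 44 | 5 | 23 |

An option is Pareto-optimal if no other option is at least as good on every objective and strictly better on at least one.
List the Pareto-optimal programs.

P2, P3, P4, P5

P1: dominated by P5 (stipend 44≥25, duration 5≤6, ranking 23≤60).
P2: not dominated (best duration).
P3: not dominated.
P4: not dominated.
P5: not dominated (best stipend).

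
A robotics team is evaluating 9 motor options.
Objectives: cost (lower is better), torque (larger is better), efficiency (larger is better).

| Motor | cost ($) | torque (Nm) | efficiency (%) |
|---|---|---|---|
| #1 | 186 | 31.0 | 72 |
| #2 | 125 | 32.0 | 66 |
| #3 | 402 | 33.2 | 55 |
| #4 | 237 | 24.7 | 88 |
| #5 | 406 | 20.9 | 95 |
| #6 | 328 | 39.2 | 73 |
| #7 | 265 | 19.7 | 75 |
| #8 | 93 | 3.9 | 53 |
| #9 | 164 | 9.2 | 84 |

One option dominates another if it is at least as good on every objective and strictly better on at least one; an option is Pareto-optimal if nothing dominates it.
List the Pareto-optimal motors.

#1, #2, #4, #5, #6, #8, #9

#1: not dominated.
#2: not dominated.
#3: dominated by #6 (cost 328≤402, torque 39.2≥33.2, efficiency 73≥55).
#4: not dominated.
#5: not dominated (best efficiency).
#6: not dominated (best torque).
#7: dominated by #4 (cost 237≤265, torque 24.7≥19.7, efficiency 88≥75).
#8: not dominated (best cost).
#9: not dominated.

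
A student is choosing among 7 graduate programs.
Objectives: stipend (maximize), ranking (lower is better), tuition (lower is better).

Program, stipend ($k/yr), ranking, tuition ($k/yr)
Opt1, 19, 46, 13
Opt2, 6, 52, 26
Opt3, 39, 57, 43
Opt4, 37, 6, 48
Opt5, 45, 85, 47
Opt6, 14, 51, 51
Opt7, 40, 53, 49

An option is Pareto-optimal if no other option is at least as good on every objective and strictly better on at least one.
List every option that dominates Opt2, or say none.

Opt1: stipend 19≥6, ranking 46≤52, tuition 13≤26 — dominates Opt2.
Others (Opt3, Opt4, Opt5, Opt6, Opt7) are each worse than Opt2 on at least one objective.

Opt1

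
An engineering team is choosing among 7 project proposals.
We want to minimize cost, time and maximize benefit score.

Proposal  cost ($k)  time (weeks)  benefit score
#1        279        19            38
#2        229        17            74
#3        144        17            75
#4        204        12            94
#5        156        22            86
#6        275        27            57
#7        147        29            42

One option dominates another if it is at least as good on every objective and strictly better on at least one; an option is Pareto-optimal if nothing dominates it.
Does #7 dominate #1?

#7 vs #1: #7 is worse on time (29 vs 19), so it does not dominate #1.

No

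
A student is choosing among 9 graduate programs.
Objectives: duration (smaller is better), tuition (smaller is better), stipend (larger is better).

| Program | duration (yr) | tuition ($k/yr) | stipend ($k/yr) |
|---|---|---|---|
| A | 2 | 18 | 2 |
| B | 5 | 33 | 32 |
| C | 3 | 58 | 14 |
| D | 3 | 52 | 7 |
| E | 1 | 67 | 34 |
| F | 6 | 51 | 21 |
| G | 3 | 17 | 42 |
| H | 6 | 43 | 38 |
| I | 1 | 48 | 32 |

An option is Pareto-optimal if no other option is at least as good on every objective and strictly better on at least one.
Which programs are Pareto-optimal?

A, E, G, I

A: not dominated.
B: dominated by G (duration 3≤5, tuition 17≤33, stipend 42≥32).
C: dominated by G (duration 3≤3, tuition 17≤58, stipend 42≥14).
D: dominated by G (duration 3≤3, tuition 17≤52, stipend 42≥7).
E: not dominated.
F: dominated by B (duration 5≤6, tuition 33≤51, stipend 32≥21).
G: not dominated (best tuition).
H: dominated by G (duration 3≤6, tuition 17≤43, stipend 42≥38).
I: not dominated.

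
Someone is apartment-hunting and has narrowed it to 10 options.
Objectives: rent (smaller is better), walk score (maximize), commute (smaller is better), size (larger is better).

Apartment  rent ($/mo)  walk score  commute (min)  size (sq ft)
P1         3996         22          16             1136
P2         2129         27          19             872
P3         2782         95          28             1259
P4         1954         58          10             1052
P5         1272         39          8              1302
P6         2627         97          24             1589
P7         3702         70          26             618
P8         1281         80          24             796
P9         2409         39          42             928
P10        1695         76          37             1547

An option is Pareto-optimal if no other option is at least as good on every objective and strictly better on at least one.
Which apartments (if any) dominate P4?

none

P1: worse on rent (3996 vs 1954).
P2: worse on rent (2129 vs 1954).
P3: worse on rent (2782 vs 1954).
P5: worse on walk score (39 vs 58).
P6: worse on rent (2627 vs 1954).
P7: worse on rent (3702 vs 1954).
P8: worse on commute (24 vs 10).
P9: worse on rent (2409 vs 1954).
P10: worse on commute (37 vs 10).
No option dominates P4.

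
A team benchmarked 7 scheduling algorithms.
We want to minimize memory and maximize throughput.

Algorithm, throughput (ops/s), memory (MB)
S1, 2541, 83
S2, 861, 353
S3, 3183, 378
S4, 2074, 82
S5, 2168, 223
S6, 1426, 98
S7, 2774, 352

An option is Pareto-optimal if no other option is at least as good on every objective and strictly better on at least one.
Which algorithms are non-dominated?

S1: not dominated.
S2: dominated by S1 (throughput 2541≥861, memory 83≤353).
S3: not dominated (best throughput).
S4: not dominated (best memory).
S5: dominated by S1 (throughput 2541≥2168, memory 83≤223).
S6: dominated by S1 (throughput 2541≥1426, memory 83≤98).
S7: not dominated.

S1, S3, S4, S7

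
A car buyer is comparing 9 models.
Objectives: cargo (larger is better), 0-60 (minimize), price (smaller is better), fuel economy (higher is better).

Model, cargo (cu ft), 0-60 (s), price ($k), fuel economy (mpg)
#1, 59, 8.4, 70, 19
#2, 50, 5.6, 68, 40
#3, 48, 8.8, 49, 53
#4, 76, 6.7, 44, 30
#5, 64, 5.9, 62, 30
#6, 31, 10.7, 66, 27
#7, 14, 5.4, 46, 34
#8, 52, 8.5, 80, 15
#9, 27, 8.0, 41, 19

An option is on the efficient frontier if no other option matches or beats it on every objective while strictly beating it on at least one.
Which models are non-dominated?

#1: dominated by #4 (cargo 76≥59, 0-60 6.7≤8.4, price 44≤70, fuel economy 30≥19).
#2: not dominated.
#3: not dominated (best fuel economy).
#4: not dominated (best cargo).
#5: not dominated.
#6: dominated by #3 (cargo 48≥31, 0-60 8.8≤10.7, price 49≤66, fuel economy 53≥27).
#7: not dominated (best 0-60).
#8: dominated by #1 (cargo 59≥52, 0-60 8.4≤8.5, price 70≤80, fuel economy 19≥15).
#9: not dominated (best price).

#2, #3, #4, #5, #7, #9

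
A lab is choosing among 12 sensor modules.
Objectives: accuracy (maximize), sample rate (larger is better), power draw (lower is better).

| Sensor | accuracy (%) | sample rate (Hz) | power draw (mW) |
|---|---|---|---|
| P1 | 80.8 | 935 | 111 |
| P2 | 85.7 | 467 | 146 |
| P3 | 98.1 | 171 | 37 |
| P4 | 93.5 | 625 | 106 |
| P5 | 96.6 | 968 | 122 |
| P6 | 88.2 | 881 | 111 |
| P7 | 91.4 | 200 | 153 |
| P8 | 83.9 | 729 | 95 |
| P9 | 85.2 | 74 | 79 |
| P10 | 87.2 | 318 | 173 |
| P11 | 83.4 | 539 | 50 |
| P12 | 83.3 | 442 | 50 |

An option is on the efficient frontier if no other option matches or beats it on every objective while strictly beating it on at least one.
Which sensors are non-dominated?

P1: not dominated.
P2: dominated by P4 (accuracy 93.5≥85.7, sample rate 625≥467, power draw 106≤146).
P3: not dominated (best accuracy).
P4: not dominated.
P5: not dominated (best sample rate).
P6: not dominated.
P7: dominated by P4 (accuracy 93.5≥91.4, sample rate 625≥200, power draw 106≤153).
P8: not dominated.
P9: dominated by P3 (accuracy 98.1≥85.2, sample rate 171≥74, power draw 37≤79).
P10: dominated by P4 (accuracy 93.5≥87.2, sample rate 625≥318, power draw 106≤173).
P11: not dominated.
P12: dominated by P11 (accuracy 83.4≥83.3, sample rate 539≥442, power draw 50≤50).

P1, P3, P4, P5, P6, P8, P11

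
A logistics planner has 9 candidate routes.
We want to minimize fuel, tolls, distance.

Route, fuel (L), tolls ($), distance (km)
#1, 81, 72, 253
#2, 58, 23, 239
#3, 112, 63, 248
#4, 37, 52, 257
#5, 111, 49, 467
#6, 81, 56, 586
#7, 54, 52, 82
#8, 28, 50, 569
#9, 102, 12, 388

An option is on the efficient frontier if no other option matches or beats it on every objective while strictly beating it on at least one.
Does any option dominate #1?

#2 vs #1: fuel 58≤81, tolls 23≤72, distance 239≤253 — #2 is at least as good on every objective and strictly better on at least one, so #2 dominates #1.

Yes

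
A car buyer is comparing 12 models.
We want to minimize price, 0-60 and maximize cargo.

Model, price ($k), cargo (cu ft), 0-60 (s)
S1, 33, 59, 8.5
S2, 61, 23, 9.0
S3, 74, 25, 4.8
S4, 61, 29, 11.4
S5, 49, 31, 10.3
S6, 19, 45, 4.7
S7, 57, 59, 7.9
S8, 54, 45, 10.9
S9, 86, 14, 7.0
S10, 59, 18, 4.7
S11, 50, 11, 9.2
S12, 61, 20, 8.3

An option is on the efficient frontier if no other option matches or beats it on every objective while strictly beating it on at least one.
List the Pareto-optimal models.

S1: not dominated.
S2: dominated by S1 (price 33≤61, cargo 59≥23, 0-60 8.5≤9.0).
S3: dominated by S6 (price 19≤74, cargo 45≥25, 0-60 4.7≤4.8).
S4: dominated by S1 (price 33≤61, cargo 59≥29, 0-60 8.5≤11.4).
S5: dominated by S1 (price 33≤49, cargo 59≥31, 0-60 8.5≤10.3).
S6: not dominated (best price).
S7: not dominated.
S8: dominated by S1 (price 33≤54, cargo 59≥45, 0-60 8.5≤10.9).
S9: dominated by S3 (price 74≤86, cargo 25≥14, 0-60 4.8≤7.0).
S10: dominated by S6 (price 19≤59, cargo 45≥18, 0-60 4.7≤4.7).
S11: dominated by S1 (price 33≤50, cargo 59≥11, 0-60 8.5≤9.2).
S12: dominated by S6 (price 19≤61, cargo 45≥20, 0-60 4.7≤8.3).

S1, S6, S7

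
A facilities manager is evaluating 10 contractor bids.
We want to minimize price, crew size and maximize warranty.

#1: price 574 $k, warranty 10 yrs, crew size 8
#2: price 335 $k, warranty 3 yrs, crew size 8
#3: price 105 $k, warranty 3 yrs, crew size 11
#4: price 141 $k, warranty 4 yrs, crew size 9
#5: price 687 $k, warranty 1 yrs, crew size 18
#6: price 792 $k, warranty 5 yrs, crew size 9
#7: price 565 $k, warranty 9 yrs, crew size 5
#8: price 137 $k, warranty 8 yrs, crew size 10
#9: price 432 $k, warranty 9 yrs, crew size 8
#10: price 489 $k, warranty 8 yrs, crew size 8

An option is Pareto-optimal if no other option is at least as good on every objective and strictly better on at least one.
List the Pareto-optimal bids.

#1, #2, #3, #4, #7, #8, #9

#1: not dominated (best warranty).
#2: not dominated.
#3: not dominated (best price).
#4: not dominated.
#5: dominated by #1 (price 574≤687, warranty 10≥1, crew size 8≤18).
#6: dominated by #1 (price 574≤792, warranty 10≥5, crew size 8≤9).
#7: not dominated (best crew size).
#8: not dominated.
#9: not dominated.
#10: dominated by #9 (price 432≤489, warranty 9≥8, crew size 8≤8).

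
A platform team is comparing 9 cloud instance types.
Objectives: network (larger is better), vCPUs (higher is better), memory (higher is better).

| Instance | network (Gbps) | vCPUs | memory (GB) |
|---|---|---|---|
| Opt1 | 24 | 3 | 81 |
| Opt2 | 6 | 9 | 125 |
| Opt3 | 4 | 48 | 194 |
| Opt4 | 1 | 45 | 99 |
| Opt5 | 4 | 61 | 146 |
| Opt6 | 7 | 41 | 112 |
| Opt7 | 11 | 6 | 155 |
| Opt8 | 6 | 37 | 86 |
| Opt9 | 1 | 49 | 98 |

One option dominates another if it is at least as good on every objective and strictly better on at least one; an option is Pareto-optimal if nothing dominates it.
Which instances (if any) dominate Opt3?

Opt1: worse on vCPUs (3 vs 48).
Opt2: worse on vCPUs (9 vs 48).
Opt4: worse on network (1 vs 4).
Opt5: worse on memory (146 vs 194).
Opt6: worse on vCPUs (41 vs 48).
Opt7: worse on vCPUs (6 vs 48).
Opt8: worse on vCPUs (37 vs 48).
Opt9: worse on network (1 vs 4).
No option dominates Opt3.

none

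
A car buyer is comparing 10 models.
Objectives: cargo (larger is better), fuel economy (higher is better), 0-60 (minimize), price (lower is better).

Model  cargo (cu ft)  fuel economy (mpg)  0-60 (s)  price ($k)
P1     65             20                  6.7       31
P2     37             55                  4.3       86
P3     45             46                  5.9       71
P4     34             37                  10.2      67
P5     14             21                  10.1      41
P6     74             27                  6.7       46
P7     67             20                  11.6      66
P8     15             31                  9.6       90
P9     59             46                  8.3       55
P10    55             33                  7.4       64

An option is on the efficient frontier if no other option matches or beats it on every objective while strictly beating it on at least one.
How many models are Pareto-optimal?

P1: not dominated (best price).
P2: not dominated (best fuel economy).
P3: not dominated.
P4: dominated by P9 (cargo 59≥34, fuel economy 46≥37, 0-60 8.3≤10.2, price 55≤67).
P5: not dominated.
P6: not dominated (best cargo).
P7: dominated by P6 (cargo 74≥67, fuel economy 27≥20, 0-60 6.7≤11.6, price 46≤66).
P8: dominated by P2 (cargo 37≥15, fuel economy 55≥31, 0-60 4.3≤9.6, price 86≤90).
P9: not dominated.
P10: not dominated.
Pareto-optimal: P1, P2, P3, P5, P6, P9, P10 → 7.

7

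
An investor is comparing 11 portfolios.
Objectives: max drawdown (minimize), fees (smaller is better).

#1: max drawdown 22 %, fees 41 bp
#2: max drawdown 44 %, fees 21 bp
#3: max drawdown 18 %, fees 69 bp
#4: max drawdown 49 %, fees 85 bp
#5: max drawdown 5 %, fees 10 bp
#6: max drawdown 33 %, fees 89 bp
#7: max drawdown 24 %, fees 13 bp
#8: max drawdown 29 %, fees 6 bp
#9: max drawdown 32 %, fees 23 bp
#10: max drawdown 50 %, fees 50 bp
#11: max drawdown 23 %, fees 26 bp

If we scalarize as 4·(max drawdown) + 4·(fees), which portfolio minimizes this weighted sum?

#1: 4·22 + 4·41 = 252
#2: 4·44 + 4·21 = 260
#3: 4·18 + 4·69 = 348
#4: 4·49 + 4·85 = 536
#5: 4·5 + 4·10 = 60
#6: 4·33 + 4·89 = 488
#7: 4·24 + 4·13 = 148
#8: 4·29 + 4·6 = 140
#9: 4·32 + 4·23 = 220
#10: 4·50 + 4·50 = 400
#11: 4·23 + 4·26 = 196
Lowest: #5 at 60.

#5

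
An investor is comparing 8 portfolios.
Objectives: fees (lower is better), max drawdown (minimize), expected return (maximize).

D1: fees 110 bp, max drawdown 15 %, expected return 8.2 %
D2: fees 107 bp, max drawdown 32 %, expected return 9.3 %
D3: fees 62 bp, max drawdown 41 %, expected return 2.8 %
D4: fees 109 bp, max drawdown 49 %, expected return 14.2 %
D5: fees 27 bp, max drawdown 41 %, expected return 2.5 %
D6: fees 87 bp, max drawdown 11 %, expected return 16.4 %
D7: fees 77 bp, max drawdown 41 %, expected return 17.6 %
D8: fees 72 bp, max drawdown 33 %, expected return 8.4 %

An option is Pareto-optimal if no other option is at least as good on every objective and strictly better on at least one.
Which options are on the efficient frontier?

D1: dominated by D6 (fees 87≤110, max drawdown 11≤15, expected return 16.4≥8.2).
D2: dominated by D6 (fees 87≤107, max drawdown 11≤32, expected return 16.4≥9.3).
D3: not dominated.
D4: dominated by D6 (fees 87≤109, max drawdown 11≤49, expected return 16.4≥14.2).
D5: not dominated (best fees).
D6: not dominated (best max drawdown).
D7: not dominated (best expected return).
D8: not dominated.

D3, D5, D6, D7, D8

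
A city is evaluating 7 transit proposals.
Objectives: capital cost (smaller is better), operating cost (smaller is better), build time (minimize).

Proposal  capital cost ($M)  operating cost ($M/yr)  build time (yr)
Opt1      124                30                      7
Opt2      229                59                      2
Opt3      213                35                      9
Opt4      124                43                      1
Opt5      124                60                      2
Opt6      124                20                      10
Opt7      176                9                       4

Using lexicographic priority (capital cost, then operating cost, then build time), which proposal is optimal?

First minimize capital cost: best is 124, kept {Opt1, Opt4, Opt5, Opt6}.
Then minimize operating cost: best is 20, kept {Opt6}.

Opt6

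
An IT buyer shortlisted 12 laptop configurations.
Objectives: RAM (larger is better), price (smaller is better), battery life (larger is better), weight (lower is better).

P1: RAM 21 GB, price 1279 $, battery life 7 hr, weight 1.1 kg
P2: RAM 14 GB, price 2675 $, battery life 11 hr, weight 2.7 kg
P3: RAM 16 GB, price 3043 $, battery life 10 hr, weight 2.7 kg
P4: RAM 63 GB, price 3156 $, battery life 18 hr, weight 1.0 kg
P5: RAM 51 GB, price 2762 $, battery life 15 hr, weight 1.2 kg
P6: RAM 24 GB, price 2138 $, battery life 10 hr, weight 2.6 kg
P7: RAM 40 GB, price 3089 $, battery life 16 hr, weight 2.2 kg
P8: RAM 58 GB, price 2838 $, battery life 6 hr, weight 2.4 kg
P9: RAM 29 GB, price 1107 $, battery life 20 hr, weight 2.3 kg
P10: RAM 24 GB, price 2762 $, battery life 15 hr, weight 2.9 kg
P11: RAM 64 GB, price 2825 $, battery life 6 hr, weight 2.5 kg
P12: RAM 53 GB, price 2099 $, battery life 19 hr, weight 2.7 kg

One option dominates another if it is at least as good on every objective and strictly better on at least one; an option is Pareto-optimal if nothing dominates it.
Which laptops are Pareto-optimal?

P1, P4, P5, P7, P8, P9, P11, P12

P1: not dominated.
P2: dominated by P9 (RAM 29≥14, price 1107≤2675, battery life 20≥11, weight 2.3≤2.7).
P3: dominated by P5 (RAM 51≥16, price 2762≤3043, battery life 15≥10, weight 1.2≤2.7).
P4: not dominated (best weight).
P5: not dominated.
P6: dominated by P9 (RAM 29≥24, price 1107≤2138, battery life 20≥10, weight 2.3≤2.6).
P7: not dominated.
P8: not dominated.
P9: not dominated (best price).
P10: dominated by P5 (RAM 51≥24, price 2762≤2762, battery life 15≥15, weight 1.2≤2.9).
P11: not dominated (best RAM).
P12: not dominated.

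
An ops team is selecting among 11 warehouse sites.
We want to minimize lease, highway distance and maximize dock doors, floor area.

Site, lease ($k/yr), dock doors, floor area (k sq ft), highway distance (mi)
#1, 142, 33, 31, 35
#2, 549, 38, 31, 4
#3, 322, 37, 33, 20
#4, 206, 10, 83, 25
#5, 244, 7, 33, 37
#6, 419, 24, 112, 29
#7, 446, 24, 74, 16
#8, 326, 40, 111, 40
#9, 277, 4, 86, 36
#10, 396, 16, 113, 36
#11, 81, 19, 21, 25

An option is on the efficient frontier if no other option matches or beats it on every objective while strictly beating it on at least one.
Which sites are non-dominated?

#1: not dominated.
#2: not dominated (best highway distance).
#3: not dominated.
#4: not dominated.
#5: dominated by #4 (lease 206≤244, dock doors 10≥7, floor area 83≥33, highway distance 25≤37).
#6: not dominated.
#7: not dominated.
#8: not dominated (best dock doors).
#9: not dominated.
#10: not dominated (best floor area).
#11: not dominated (best lease).

#1, #2, #3, #4, #6, #7, #8, #9, #10, #11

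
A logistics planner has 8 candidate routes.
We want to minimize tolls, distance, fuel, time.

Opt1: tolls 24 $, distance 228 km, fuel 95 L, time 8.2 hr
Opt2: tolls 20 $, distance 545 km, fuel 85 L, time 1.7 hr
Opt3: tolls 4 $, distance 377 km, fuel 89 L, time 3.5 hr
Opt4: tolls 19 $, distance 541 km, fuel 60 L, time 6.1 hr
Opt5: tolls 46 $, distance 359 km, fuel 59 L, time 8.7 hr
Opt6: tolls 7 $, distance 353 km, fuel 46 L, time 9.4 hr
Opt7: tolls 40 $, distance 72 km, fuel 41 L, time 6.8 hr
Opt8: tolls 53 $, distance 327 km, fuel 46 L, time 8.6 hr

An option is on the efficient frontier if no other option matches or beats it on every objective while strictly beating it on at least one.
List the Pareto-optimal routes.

Opt1: not dominated.
Opt2: not dominated (best time).
Opt3: not dominated (best tolls).
Opt4: not dominated.
Opt5: dominated by Opt7 (tolls 40≤46, distance 72≤359, fuel 41≤59, time 6.8≤8.7).
Opt6: not dominated.
Opt7: not dominated (best distance).
Opt8: dominated by Opt7 (tolls 40≤53, distance 72≤327, fuel 41≤46, time 6.8≤8.6).

Opt1, Opt2, Opt3, Opt4, Opt6, Opt7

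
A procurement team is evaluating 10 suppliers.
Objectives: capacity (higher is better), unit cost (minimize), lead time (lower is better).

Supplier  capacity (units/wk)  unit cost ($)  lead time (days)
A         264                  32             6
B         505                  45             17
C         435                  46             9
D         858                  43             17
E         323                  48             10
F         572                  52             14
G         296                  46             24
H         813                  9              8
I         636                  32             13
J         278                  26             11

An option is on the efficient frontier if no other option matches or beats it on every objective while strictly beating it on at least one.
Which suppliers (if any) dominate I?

H

H: capacity 813≥636, unit cost 9≤32, lead time 8≤13 — dominates I.
Others (A, B, C, D, E, F, G, J) are each worse than I on at least one objective.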